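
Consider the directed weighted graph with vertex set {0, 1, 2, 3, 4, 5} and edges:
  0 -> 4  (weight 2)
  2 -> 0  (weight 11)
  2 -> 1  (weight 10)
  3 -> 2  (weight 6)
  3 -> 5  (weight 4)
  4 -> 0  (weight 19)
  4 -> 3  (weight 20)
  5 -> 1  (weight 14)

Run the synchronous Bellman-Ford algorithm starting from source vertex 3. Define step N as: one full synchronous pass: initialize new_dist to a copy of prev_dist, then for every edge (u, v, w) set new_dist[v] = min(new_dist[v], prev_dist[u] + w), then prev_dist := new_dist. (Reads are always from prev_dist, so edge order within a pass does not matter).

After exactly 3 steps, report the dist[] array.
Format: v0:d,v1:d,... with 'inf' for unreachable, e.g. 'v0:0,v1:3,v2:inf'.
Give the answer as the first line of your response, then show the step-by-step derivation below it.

v0:17,v1:16,v2:6,v3:0,v4:19,v5:4

step 1: dist = v0:inf,v1:inf,v2:6,v3:0,v4:inf,v5:4
step 2: dist = v0:17,v1:16,v2:6,v3:0,v4:inf,v5:4
step 3: dist = v0:17,v1:16,v2:6,v3:0,v4:19,v5:4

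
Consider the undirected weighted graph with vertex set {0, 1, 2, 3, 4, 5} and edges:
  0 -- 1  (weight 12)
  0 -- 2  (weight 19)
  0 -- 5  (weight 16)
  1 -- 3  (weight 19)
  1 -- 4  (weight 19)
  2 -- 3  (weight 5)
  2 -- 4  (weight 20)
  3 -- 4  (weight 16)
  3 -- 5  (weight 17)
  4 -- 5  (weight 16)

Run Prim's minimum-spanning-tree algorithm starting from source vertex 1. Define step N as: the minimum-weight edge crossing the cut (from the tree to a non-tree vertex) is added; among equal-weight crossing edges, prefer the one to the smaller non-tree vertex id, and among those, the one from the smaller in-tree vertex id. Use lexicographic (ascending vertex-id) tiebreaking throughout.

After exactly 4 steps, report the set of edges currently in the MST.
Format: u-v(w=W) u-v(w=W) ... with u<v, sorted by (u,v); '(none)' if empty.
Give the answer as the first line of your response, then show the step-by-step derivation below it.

0-1(w=12) 0-5(w=16) 3-4(w=16) 4-5(w=16)

step 1: add edge 0-1 (w=12); MST = {0-1(w=12)}
step 2: add edge 0-5 (w=16); MST = {0-1(w=12) 0-5(w=16)}
step 3: add edge 4-5 (w=16); MST = {0-1(w=12) 0-5(w=16) 4-5(w=16)}
step 4: add edge 3-4 (w=16); MST = {0-1(w=12) 0-5(w=16) 3-4(w=16) 4-5(w=16)}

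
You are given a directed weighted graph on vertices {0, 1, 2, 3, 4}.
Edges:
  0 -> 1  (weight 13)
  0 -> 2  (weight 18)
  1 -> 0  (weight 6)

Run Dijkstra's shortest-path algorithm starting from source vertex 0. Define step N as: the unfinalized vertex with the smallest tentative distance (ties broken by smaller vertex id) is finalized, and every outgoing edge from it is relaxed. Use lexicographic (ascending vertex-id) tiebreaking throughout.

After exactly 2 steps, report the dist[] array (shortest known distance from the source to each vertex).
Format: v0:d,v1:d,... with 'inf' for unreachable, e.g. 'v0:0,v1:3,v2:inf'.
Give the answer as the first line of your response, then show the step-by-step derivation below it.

v0:0,v1:13,v2:18,v3:inf,v4:inf

step 1: dist = v0:0,v1:13,v2:18,v3:inf,v4:inf
step 2: dist = v0:0,v1:13,v2:18,v3:inf,v4:inf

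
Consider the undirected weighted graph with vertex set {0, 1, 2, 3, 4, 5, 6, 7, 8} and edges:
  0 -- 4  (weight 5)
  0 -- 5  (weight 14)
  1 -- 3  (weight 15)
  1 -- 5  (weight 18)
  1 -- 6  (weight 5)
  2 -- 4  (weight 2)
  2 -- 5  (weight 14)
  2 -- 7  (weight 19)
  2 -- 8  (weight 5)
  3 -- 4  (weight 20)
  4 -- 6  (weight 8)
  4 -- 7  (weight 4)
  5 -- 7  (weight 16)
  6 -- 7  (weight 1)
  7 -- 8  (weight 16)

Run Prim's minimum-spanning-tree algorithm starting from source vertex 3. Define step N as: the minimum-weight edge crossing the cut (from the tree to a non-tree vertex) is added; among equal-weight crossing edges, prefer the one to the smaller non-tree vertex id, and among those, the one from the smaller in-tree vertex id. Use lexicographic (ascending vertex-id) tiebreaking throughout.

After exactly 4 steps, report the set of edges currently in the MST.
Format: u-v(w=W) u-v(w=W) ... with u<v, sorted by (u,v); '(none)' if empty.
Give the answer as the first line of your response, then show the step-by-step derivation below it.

1-3(w=15) 1-6(w=5) 4-7(w=4) 6-7(w=1)

step 1: add edge 1-3 (w=15); MST = {1-3(w=15)}
step 2: add edge 1-6 (w=5); MST = {1-3(w=15) 1-6(w=5)}
step 3: add edge 6-7 (w=1); MST = {1-3(w=15) 1-6(w=5) 6-7(w=1)}
step 4: add edge 4-7 (w=4); MST = {1-3(w=15) 1-6(w=5) 4-7(w=4) 6-7(w=1)}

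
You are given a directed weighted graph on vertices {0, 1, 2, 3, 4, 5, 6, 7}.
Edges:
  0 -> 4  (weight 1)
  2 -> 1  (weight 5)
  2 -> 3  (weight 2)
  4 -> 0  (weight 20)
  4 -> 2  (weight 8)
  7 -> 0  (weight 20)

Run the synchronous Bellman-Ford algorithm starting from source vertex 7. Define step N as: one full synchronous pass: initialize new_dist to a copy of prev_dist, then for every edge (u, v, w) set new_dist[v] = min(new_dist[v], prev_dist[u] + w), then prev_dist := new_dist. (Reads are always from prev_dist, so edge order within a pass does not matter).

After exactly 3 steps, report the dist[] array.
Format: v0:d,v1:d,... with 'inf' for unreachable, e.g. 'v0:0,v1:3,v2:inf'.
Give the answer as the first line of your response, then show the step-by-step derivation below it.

v0:20,v1:inf,v2:29,v3:inf,v4:21,v5:inf,v6:inf,v7:0

step 1: dist = v0:20,v1:inf,v2:inf,v3:inf,v4:inf,v5:inf,v6:inf,v7:0
step 2: dist = v0:20,v1:inf,v2:inf,v3:inf,v4:21,v5:inf,v6:inf,v7:0
step 3: dist = v0:20,v1:inf,v2:29,v3:inf,v4:21,v5:inf,v6:inf,v7:0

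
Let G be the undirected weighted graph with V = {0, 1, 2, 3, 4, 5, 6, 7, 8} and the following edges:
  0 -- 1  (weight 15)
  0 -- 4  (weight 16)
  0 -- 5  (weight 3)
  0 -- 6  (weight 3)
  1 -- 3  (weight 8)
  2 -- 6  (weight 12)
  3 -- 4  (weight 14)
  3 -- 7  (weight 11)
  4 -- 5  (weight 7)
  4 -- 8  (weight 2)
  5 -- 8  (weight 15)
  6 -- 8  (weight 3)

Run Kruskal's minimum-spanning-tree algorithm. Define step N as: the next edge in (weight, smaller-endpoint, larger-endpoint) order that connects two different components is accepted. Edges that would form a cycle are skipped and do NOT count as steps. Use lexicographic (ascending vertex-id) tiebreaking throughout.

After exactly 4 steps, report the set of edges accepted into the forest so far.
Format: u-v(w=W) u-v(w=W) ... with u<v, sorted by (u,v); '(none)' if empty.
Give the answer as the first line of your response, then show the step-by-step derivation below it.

0-5(w=3) 0-6(w=3) 4-8(w=2) 6-8(w=3)

step 1: add edge 4-8 (w=2); MST = {4-8(w=2)}
step 2: add edge 0-5 (w=3); MST = {0-5(w=3) 4-8(w=2)}
step 3: add edge 0-6 (w=3); MST = {0-5(w=3) 0-6(w=3) 4-8(w=2)}
step 4: add edge 6-8 (w=3); MST = {0-5(w=3) 0-6(w=3) 4-8(w=2) 6-8(w=3)}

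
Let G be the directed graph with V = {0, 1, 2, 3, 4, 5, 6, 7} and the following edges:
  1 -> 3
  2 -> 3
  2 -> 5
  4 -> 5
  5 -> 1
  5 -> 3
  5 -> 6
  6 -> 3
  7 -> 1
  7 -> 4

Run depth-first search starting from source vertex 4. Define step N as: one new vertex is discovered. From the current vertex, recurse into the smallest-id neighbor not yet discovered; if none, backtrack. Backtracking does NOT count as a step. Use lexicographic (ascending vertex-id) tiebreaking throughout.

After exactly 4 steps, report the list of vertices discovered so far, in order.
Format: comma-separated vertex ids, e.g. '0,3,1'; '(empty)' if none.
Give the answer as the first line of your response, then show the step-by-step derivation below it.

4,5,1,3

step 1: discover 4; path=4; order=4
step 2: discover 5; path=4>5; order=4,5
step 3: discover 1; path=4>5>1; order=4,5,1
step 4: discover 3; path=4>5>1>3; order=4,5,1,3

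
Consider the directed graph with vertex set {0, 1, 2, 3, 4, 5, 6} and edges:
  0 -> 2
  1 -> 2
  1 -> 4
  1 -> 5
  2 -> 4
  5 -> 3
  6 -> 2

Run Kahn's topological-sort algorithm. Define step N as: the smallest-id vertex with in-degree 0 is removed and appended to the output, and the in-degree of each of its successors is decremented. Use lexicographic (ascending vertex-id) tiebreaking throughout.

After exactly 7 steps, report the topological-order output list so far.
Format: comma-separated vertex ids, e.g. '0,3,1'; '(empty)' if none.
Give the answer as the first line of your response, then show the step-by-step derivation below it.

0,1,5,3,6,2,4

step 1: output 0; order=[0]; indeg=(0,0,2,1,2,1,0)
step 2: output 1; order=[0,1]; indeg=(0,0,1,1,1,0,0)
step 3: output 5; order=[0,1,5]; indeg=(0,0,1,0,1,0,0)
step 4: output 3; order=[0,1,5,3]; indeg=(0,0,1,0,1,0,0)
step 5: output 6; order=[0,1,5,3,6]; indeg=(0,0,0,0,1,0,0)
step 6: output 2; order=[0,1,5,3,6,2]; indeg=(0,0,0,0,0,0,0)
step 7: output 4; order=[0,1,5,3,6,2,4]; indeg=(0,0,0,0,0,0,0)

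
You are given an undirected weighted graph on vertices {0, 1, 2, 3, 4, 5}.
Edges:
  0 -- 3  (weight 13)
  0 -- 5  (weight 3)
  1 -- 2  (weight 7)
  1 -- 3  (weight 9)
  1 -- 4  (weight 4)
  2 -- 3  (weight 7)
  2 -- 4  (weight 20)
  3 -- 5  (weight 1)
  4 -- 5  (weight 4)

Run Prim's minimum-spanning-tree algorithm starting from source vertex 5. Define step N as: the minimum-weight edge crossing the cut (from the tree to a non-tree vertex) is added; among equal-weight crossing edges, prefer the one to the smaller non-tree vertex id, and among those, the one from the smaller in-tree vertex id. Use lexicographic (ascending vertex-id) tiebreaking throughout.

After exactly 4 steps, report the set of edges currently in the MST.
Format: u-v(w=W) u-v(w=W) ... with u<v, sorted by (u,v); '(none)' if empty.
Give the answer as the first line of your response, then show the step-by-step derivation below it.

0-5(w=3) 1-4(w=4) 3-5(w=1) 4-5(w=4)

step 1: add edge 3-5 (w=1); MST = {3-5(w=1)}
step 2: add edge 0-5 (w=3); MST = {0-5(w=3) 3-5(w=1)}
step 3: add edge 4-5 (w=4); MST = {0-5(w=3) 3-5(w=1) 4-5(w=4)}
step 4: add edge 1-4 (w=4); MST = {0-5(w=3) 1-4(w=4) 3-5(w=1) 4-5(w=4)}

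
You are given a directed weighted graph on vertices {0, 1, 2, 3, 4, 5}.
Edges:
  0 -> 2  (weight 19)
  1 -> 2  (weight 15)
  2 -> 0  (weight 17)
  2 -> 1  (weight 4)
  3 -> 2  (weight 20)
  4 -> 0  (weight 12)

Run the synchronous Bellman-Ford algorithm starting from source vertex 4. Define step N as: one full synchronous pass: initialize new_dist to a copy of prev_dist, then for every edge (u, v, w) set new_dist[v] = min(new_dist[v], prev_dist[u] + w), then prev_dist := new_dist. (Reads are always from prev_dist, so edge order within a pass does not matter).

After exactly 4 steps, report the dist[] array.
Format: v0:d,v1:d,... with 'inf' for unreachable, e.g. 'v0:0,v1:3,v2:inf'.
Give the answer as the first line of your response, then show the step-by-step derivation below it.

v0:12,v1:35,v2:31,v3:inf,v4:0,v5:inf

step 1: dist = v0:12,v1:inf,v2:inf,v3:inf,v4:0,v5:inf
step 2: dist = v0:12,v1:inf,v2:31,v3:inf,v4:0,v5:inf
step 3: dist = v0:12,v1:35,v2:31,v3:inf,v4:0,v5:inf
step 4: dist = v0:12,v1:35,v2:31,v3:inf,v4:0,v5:inf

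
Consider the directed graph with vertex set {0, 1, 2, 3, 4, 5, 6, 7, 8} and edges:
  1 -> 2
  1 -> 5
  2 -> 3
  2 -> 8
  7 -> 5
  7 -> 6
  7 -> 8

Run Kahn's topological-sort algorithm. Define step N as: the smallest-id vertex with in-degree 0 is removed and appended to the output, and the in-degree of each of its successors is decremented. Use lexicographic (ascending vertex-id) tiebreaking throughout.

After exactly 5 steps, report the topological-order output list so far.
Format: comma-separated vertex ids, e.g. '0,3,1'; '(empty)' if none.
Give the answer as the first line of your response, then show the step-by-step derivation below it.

0,1,2,3,4

step 1: output 0; order=[0]; indeg=(0,0,1,1,0,2,1,0,2)
step 2: output 1; order=[0,1]; indeg=(0,0,0,1,0,1,1,0,2)
step 3: output 2; order=[0,1,2]; indeg=(0,0,0,0,0,1,1,0,1)
step 4: output 3; order=[0,1,2,3]; indeg=(0,0,0,0,0,1,1,0,1)
step 5: output 4; order=[0,1,2,3,4]; indeg=(0,0,0,0,0,1,1,0,1)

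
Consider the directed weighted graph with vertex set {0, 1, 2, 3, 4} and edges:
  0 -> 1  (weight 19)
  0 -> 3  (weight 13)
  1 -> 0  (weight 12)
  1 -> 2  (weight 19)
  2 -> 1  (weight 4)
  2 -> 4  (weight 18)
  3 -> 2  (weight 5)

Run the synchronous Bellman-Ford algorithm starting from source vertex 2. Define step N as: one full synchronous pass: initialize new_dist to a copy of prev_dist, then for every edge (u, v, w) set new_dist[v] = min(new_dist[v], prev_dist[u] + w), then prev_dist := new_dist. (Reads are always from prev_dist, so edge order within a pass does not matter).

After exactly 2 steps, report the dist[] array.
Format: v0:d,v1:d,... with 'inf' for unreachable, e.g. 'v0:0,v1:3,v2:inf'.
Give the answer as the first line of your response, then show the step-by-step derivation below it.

v0:16,v1:4,v2:0,v3:inf,v4:18

step 1: dist = v0:inf,v1:4,v2:0,v3:inf,v4:18
step 2: dist = v0:16,v1:4,v2:0,v3:inf,v4:18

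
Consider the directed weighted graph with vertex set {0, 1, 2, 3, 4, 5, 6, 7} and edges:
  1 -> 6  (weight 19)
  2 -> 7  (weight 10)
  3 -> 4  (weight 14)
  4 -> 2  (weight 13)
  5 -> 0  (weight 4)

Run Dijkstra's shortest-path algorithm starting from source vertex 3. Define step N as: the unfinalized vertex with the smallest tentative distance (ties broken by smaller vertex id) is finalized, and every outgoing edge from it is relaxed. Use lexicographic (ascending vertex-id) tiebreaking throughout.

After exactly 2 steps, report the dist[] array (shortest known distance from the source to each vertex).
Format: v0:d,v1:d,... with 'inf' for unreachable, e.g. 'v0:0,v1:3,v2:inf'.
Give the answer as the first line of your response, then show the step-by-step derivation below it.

v0:inf,v1:inf,v2:27,v3:0,v4:14,v5:inf,v6:inf,v7:inf

step 1: dist = v0:inf,v1:inf,v2:inf,v3:0,v4:14,v5:inf,v6:inf,v7:inf
step 2: dist = v0:inf,v1:inf,v2:27,v3:0,v4:14,v5:inf,v6:inf,v7:inf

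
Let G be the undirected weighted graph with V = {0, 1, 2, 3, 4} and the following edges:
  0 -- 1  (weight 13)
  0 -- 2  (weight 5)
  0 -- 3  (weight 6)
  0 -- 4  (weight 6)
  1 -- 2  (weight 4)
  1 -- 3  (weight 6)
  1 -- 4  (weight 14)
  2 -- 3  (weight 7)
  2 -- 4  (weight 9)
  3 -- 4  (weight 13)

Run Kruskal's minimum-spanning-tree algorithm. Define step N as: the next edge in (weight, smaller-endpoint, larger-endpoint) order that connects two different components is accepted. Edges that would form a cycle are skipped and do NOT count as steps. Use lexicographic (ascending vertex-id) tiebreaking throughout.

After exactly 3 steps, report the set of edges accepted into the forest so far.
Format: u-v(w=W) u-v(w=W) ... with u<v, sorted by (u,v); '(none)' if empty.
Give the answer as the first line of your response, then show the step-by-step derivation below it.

0-2(w=5) 0-3(w=6) 1-2(w=4)

step 1: add edge 1-2 (w=4); MST = {1-2(w=4)}
step 2: add edge 0-2 (w=5); MST = {0-2(w=5) 1-2(w=4)}
step 3: add edge 0-3 (w=6); MST = {0-2(w=5) 0-3(w=6) 1-2(w=4)}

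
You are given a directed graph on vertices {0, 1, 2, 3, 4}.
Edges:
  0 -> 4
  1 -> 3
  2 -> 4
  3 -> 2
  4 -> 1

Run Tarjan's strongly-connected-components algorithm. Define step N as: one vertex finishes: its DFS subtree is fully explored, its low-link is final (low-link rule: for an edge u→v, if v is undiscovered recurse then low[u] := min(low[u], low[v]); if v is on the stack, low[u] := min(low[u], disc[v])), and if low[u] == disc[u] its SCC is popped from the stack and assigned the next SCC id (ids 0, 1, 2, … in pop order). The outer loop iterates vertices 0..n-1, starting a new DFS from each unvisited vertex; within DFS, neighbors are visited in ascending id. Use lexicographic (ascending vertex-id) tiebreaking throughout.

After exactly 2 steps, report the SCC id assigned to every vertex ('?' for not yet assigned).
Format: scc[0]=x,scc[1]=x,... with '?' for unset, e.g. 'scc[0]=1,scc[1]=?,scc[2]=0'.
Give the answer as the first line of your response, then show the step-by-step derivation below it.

scc[0]=?,scc[1]=?,scc[2]=?,scc[3]=?,scc[4]=?

step 1: low=(low[0]=0,low[1]=2,low[2]=1,low[3]=3,low[4]=1); scc=(scc[0]=?,scc[1]=?,scc[2]=?,scc[3]=?,scc[4]=?)
step 2: low=(low[0]=0,low[1]=2,low[2]=1,low[3]=1,low[4]=1); scc=(scc[0]=?,scc[1]=?,scc[2]=?,scc[3]=?,scc[4]=?)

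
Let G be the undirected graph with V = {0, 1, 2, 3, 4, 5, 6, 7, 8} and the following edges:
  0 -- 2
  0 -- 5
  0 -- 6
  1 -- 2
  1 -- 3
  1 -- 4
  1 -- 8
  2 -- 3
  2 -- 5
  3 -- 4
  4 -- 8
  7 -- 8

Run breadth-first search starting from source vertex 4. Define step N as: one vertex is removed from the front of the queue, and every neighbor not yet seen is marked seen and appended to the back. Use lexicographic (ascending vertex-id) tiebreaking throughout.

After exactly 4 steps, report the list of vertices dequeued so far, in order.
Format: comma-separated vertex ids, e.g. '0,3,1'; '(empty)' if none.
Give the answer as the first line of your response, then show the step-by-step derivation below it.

4,1,3,8

step 1: dequeue 4; queue=[1,3,8]; order=4
step 2: dequeue 1; queue=[3,8,2]; order=4,1
step 3: dequeue 3; queue=[8,2]; order=4,1,3
step 4: dequeue 8; queue=[2,7]; order=4,1,3,8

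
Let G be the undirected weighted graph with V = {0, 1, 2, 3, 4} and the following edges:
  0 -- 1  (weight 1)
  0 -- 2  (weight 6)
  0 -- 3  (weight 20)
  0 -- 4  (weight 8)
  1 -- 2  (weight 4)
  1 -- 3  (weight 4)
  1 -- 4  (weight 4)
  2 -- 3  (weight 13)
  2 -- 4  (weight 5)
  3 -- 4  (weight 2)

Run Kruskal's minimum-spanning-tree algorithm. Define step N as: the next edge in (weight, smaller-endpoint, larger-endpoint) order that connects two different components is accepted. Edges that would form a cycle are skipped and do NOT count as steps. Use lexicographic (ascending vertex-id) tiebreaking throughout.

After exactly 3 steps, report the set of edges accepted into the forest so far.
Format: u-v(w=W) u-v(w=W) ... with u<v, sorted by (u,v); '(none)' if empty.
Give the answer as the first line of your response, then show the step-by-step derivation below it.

0-1(w=1) 1-2(w=4) 3-4(w=2)

step 1: add edge 0-1 (w=1); MST = {0-1(w=1)}
step 2: add edge 3-4 (w=2); MST = {0-1(w=1) 3-4(w=2)}
step 3: add edge 1-2 (w=4); MST = {0-1(w=1) 1-2(w=4) 3-4(w=2)}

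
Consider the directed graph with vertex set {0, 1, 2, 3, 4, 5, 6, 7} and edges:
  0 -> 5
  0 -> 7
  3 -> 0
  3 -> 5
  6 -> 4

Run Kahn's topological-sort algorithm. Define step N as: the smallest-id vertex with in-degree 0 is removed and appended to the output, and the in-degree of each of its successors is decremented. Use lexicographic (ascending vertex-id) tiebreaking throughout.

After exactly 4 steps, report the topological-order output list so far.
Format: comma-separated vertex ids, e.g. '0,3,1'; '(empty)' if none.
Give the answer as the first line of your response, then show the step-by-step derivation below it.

1,2,3,0

step 1: output 1; order=[1]; indeg=(1,0,0,0,1,2,0,1)
step 2: output 2; order=[1,2]; indeg=(1,0,0,0,1,2,0,1)
step 3: output 3; order=[1,2,3]; indeg=(0,0,0,0,1,1,0,1)
step 4: output 0; order=[1,2,3,0]; indeg=(0,0,0,0,1,0,0,0)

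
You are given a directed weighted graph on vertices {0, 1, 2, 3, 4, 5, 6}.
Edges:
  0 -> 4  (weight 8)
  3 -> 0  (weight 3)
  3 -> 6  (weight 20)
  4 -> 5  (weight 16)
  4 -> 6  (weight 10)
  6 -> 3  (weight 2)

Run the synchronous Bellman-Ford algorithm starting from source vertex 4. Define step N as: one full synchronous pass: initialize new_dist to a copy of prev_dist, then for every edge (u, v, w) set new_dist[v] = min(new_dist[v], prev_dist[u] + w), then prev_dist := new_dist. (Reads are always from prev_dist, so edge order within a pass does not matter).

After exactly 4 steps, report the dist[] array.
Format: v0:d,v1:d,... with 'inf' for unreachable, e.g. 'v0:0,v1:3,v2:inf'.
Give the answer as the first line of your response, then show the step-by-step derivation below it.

v0:15,v1:inf,v2:inf,v3:12,v4:0,v5:16,v6:10

step 1: dist = v0:inf,v1:inf,v2:inf,v3:inf,v4:0,v5:16,v6:10
step 2: dist = v0:inf,v1:inf,v2:inf,v3:12,v4:0,v5:16,v6:10
step 3: dist = v0:15,v1:inf,v2:inf,v3:12,v4:0,v5:16,v6:10
step 4: dist = v0:15,v1:inf,v2:inf,v3:12,v4:0,v5:16,v6:10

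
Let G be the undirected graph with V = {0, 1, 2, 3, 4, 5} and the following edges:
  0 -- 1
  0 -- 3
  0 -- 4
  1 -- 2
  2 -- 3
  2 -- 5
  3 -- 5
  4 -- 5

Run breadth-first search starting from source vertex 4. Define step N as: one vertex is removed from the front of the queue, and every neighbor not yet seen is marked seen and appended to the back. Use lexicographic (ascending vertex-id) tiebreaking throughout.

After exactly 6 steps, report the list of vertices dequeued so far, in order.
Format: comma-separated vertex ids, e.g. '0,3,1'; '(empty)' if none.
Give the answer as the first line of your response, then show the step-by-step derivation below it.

4,0,5,1,3,2

step 1: dequeue 4; queue=[0,5]; order=4
step 2: dequeue 0; queue=[5,1,3]; order=4,0
step 3: dequeue 5; queue=[1,3,2]; order=4,0,5
step 4: dequeue 1; queue=[3,2]; order=4,0,5,1
step 5: dequeue 3; queue=[2]; order=4,0,5,1,3
step 6: dequeue 2; queue=[(empty)]; order=4,0,5,1,3,2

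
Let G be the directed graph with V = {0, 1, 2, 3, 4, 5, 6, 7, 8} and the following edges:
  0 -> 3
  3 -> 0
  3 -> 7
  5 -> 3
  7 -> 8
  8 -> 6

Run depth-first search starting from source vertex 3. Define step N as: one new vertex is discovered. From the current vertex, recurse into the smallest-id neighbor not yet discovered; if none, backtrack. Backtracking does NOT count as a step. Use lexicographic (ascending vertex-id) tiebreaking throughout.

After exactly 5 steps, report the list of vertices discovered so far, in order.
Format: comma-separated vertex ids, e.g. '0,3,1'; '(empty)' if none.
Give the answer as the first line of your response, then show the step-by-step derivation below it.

3,0,7,8,6

step 1: discover 3; path=3; order=3
step 2: discover 0; path=3>0; order=3,0
step 3: discover 7; path=3>7; order=3,0,7
step 4: discover 8; path=3>7>8; order=3,0,7,8
step 5: discover 6; path=3>7>8>6; order=3,0,7,8,6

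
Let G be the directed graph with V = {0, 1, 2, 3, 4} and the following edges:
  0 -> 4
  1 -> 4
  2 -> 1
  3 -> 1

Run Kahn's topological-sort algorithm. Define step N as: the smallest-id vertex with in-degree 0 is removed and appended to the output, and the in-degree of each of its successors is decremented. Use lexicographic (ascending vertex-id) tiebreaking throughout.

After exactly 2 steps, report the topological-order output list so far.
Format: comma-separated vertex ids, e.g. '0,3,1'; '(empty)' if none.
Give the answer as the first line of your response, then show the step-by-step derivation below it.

0,2

step 1: output 0; order=[0]; indeg=(0,2,0,0,1)
step 2: output 2; order=[0,2]; indeg=(0,1,0,0,1)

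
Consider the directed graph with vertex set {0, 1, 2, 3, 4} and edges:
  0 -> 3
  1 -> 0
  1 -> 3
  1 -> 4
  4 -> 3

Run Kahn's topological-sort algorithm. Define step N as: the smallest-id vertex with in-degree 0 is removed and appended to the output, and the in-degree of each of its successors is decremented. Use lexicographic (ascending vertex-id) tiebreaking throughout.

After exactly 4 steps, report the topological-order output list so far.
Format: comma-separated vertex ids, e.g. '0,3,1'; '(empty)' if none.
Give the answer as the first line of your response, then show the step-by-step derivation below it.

1,0,2,4

step 1: output 1; order=[1]; indeg=(0,0,0,2,0)
step 2: output 0; order=[1,0]; indeg=(0,0,0,1,0)
step 3: output 2; order=[1,0,2]; indeg=(0,0,0,1,0)
step 4: output 4; order=[1,0,2,4]; indeg=(0,0,0,0,0)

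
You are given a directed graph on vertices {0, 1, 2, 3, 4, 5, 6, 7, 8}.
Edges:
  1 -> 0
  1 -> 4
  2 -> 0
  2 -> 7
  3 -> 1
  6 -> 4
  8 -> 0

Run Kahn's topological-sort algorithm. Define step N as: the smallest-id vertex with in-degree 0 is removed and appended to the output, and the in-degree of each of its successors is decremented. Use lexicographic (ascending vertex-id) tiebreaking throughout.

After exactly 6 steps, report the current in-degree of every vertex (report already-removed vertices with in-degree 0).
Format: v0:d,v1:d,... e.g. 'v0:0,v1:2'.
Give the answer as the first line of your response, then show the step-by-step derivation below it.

v0:1,v1:0,v2:0,v3:0,v4:0,v5:0,v6:0,v7:0,v8:0

step 1: output 2; order=[2]; indeg=(2,1,0,0,2,0,0,0,0)
step 2: output 3; order=[2,3]; indeg=(2,0,0,0,2,0,0,0,0)
step 3: output 1; order=[2,3,1]; indeg=(1,0,0,0,1,0,0,0,0)
step 4: output 5; order=[2,3,1,5]; indeg=(1,0,0,0,1,0,0,0,0)
step 5: output 6; order=[2,3,1,5,6]; indeg=(1,0,0,0,0,0,0,0,0)
step 6: output 4; order=[2,3,1,5,6,4]; indeg=(1,0,0,0,0,0,0,0,0)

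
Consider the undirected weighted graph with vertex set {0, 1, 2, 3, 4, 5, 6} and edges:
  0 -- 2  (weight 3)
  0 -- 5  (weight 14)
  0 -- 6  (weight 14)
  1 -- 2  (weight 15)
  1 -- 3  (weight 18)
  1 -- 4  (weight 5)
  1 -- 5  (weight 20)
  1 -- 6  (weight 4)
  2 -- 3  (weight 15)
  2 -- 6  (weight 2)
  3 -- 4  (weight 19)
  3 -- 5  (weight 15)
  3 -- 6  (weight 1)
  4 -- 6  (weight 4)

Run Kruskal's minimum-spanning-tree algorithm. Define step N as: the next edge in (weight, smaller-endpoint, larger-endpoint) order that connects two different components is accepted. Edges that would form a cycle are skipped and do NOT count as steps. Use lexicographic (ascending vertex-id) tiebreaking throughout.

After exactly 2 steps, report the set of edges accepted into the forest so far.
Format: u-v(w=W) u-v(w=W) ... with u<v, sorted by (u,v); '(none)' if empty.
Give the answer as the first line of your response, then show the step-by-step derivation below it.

2-6(w=2) 3-6(w=1)

step 1: add edge 3-6 (w=1); MST = {3-6(w=1)}
step 2: add edge 2-6 (w=2); MST = {2-6(w=2) 3-6(w=1)}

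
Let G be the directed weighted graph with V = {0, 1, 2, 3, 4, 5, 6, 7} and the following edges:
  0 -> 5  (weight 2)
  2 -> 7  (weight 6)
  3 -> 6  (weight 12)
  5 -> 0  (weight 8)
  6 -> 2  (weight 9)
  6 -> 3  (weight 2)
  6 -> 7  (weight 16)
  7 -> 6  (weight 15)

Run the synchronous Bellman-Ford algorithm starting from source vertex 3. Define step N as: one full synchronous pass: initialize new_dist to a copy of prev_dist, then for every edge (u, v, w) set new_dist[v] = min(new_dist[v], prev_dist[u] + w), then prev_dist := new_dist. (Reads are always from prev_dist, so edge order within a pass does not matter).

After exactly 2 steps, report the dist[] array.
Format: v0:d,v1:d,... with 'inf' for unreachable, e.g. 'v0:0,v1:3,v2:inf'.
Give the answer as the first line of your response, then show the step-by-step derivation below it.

v0:inf,v1:inf,v2:21,v3:0,v4:inf,v5:inf,v6:12,v7:28

step 1: dist = v0:inf,v1:inf,v2:inf,v3:0,v4:inf,v5:inf,v6:12,v7:inf
step 2: dist = v0:inf,v1:inf,v2:21,v3:0,v4:inf,v5:inf,v6:12,v7:28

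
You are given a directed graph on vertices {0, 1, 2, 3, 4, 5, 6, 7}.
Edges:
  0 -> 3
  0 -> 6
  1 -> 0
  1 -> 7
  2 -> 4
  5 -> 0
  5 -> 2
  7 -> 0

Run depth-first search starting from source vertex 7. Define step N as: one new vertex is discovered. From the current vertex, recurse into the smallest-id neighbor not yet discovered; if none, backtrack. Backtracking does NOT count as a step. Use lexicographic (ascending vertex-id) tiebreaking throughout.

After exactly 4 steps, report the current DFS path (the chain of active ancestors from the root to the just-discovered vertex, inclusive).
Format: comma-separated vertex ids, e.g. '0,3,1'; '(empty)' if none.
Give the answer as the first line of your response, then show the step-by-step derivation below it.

7,0,6

step 1: discover 7; path=7; order=7
step 2: discover 0; path=7>0; order=7,0
step 3: discover 3; path=7>0>3; order=7,0,3
step 4: discover 6; path=7>0>6; order=7,0,3,6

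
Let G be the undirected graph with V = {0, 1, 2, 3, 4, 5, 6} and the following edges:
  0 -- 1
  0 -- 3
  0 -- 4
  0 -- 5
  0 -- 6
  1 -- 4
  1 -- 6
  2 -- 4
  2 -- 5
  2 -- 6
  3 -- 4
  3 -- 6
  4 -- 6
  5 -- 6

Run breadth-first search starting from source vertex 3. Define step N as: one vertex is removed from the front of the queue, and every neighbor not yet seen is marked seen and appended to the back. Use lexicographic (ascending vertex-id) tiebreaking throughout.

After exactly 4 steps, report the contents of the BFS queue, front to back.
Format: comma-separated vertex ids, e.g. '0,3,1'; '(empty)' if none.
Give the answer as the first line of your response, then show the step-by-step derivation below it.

1,5,2

step 1: dequeue 3; queue=[0,4,6]; order=3
step 2: dequeue 0; queue=[4,6,1,5]; order=3,0
step 3: dequeue 4; queue=[6,1,5,2]; order=3,0,4
step 4: dequeue 6; queue=[1,5,2]; order=3,0,4,6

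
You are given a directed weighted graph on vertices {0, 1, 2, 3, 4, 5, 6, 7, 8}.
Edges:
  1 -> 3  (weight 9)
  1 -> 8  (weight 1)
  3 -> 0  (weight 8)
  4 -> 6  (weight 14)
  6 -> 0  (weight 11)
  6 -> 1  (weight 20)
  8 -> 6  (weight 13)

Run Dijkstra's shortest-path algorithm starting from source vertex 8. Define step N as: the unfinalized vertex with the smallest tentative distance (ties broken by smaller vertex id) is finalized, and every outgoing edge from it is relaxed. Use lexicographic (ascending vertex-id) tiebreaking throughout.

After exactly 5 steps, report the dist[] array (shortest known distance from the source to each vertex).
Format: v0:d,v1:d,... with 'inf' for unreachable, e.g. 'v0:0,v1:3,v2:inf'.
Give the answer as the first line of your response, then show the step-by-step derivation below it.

v0:24,v1:33,v2:inf,v3:42,v4:inf,v5:inf,v6:13,v7:inf,v8:0

step 1: dist = v0:inf,v1:inf,v2:inf,v3:inf,v4:inf,v5:inf,v6:13,v7:inf,v8:0
step 2: dist = v0:24,v1:33,v2:inf,v3:inf,v4:inf,v5:inf,v6:13,v7:inf,v8:0
step 3: dist = v0:24,v1:33,v2:inf,v3:inf,v4:inf,v5:inf,v6:13,v7:inf,v8:0
step 4: dist = v0:24,v1:33,v2:inf,v3:42,v4:inf,v5:inf,v6:13,v7:inf,v8:0
step 5: dist = v0:24,v1:33,v2:inf,v3:42,v4:inf,v5:inf,v6:13,v7:inf,v8:0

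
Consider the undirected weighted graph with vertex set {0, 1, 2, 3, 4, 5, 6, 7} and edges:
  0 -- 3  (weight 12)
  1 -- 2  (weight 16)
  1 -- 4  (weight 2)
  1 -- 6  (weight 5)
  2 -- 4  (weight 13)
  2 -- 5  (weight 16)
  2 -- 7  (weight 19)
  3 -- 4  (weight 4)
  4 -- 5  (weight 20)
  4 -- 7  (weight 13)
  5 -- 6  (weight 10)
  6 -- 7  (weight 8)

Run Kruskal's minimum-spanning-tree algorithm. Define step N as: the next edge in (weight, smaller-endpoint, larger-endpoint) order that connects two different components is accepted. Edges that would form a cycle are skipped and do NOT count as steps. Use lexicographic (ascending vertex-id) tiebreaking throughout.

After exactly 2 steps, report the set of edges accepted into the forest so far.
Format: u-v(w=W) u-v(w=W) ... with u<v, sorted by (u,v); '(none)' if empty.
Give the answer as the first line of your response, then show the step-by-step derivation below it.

1-4(w=2) 3-4(w=4)

step 1: add edge 1-4 (w=2); MST = {1-4(w=2)}
step 2: add edge 3-4 (w=4); MST = {1-4(w=2) 3-4(w=4)}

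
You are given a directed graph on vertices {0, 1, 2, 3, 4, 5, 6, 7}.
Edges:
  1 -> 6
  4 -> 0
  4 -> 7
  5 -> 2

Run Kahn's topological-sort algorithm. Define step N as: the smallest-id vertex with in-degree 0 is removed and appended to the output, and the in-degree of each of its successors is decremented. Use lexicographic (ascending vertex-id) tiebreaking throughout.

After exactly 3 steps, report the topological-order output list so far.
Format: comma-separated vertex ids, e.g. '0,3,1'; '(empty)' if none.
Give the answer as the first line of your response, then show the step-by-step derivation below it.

1,3,4

step 1: output 1; order=[1]; indeg=(1,0,1,0,0,0,0,1)
step 2: output 3; order=[1,3]; indeg=(1,0,1,0,0,0,0,1)
step 3: output 4; order=[1,3,4]; indeg=(0,0,1,0,0,0,0,0)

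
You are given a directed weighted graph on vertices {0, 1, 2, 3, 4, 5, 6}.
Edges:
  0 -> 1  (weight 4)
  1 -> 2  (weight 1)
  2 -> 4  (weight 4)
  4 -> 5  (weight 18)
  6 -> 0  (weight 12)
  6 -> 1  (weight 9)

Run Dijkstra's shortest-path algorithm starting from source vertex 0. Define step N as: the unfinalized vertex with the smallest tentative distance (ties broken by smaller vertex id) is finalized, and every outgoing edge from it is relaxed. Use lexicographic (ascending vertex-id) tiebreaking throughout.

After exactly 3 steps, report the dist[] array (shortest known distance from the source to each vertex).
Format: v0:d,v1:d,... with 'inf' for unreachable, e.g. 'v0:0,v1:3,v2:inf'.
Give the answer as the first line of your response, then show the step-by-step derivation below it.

v0:0,v1:4,v2:5,v3:inf,v4:9,v5:inf,v6:inf

step 1: dist = v0:0,v1:4,v2:inf,v3:inf,v4:inf,v5:inf,v6:inf
step 2: dist = v0:0,v1:4,v2:5,v3:inf,v4:inf,v5:inf,v6:inf
step 3: dist = v0:0,v1:4,v2:5,v3:inf,v4:9,v5:inf,v6:inf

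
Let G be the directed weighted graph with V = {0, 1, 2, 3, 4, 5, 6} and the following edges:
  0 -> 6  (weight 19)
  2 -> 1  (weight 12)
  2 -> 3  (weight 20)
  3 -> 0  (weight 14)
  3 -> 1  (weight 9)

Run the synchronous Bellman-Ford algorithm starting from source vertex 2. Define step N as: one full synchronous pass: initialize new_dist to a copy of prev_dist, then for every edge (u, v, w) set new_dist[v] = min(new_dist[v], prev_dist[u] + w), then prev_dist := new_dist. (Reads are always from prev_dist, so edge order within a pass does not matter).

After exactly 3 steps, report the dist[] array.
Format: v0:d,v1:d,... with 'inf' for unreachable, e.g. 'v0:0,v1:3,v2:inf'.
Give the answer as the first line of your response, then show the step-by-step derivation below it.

v0:34,v1:12,v2:0,v3:20,v4:inf,v5:inf,v6:53

step 1: dist = v0:inf,v1:12,v2:0,v3:20,v4:inf,v5:inf,v6:inf
step 2: dist = v0:34,v1:12,v2:0,v3:20,v4:inf,v5:inf,v6:inf
step 3: dist = v0:34,v1:12,v2:0,v3:20,v4:inf,v5:inf,v6:53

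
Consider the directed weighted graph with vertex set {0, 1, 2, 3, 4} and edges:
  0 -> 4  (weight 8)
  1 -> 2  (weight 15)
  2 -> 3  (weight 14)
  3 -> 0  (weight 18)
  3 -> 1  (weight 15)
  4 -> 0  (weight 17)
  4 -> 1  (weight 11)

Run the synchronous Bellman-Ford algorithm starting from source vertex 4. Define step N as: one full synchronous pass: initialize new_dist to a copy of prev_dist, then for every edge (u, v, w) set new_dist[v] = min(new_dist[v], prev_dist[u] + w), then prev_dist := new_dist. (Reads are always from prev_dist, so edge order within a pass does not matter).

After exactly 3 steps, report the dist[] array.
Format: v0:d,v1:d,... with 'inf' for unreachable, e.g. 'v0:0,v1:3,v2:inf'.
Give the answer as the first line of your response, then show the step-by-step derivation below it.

v0:17,v1:11,v2:26,v3:40,v4:0

step 1: dist = v0:17,v1:11,v2:inf,v3:inf,v4:0
step 2: dist = v0:17,v1:11,v2:26,v3:inf,v4:0
step 3: dist = v0:17,v1:11,v2:26,v3:40,v4:0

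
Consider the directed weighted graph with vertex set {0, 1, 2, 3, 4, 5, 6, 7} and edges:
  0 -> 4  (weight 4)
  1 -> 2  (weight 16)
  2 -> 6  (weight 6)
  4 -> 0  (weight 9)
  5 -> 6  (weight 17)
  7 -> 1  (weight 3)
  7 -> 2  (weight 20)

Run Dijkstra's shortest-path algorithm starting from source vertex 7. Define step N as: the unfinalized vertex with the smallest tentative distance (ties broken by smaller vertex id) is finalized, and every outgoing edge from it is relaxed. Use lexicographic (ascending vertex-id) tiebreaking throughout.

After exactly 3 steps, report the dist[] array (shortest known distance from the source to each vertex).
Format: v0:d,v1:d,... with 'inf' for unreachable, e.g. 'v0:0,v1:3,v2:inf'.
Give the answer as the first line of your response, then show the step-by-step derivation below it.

v0:inf,v1:3,v2:19,v3:inf,v4:inf,v5:inf,v6:25,v7:0

step 1: dist = v0:inf,v1:3,v2:20,v3:inf,v4:inf,v5:inf,v6:inf,v7:0
step 2: dist = v0:inf,v1:3,v2:19,v3:inf,v4:inf,v5:inf,v6:inf,v7:0
step 3: dist = v0:inf,v1:3,v2:19,v3:inf,v4:inf,v5:inf,v6:25,v7:0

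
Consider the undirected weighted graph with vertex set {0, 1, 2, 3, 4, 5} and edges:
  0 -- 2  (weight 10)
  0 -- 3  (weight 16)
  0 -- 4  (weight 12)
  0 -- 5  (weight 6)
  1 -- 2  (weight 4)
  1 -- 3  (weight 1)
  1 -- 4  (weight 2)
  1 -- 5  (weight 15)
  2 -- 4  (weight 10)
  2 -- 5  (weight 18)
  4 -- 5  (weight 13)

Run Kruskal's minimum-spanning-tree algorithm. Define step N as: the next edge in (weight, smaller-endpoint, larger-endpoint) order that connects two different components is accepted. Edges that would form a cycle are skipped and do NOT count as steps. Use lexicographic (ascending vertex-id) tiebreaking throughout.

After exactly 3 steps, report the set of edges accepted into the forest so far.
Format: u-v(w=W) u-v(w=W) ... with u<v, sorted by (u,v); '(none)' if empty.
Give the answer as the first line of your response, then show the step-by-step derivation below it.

1-2(w=4) 1-3(w=1) 1-4(w=2)

step 1: add edge 1-3 (w=1); MST = {1-3(w=1)}
step 2: add edge 1-4 (w=2); MST = {1-3(w=1) 1-4(w=2)}
step 3: add edge 1-2 (w=4); MST = {1-2(w=4) 1-3(w=1) 1-4(w=2)}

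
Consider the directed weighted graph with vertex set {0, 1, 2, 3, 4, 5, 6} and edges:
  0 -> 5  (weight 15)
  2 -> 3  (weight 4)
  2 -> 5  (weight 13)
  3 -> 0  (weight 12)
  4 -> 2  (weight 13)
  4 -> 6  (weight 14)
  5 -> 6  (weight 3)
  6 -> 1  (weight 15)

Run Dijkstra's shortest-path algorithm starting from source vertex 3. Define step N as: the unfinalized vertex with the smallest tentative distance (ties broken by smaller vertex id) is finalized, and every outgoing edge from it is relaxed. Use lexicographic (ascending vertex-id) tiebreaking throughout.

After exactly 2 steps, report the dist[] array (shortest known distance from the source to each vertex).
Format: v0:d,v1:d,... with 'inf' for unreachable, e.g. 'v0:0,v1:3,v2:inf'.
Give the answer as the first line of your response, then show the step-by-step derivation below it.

v0:12,v1:inf,v2:inf,v3:0,v4:inf,v5:27,v6:inf

step 1: dist = v0:12,v1:inf,v2:inf,v3:0,v4:inf,v5:inf,v6:inf
step 2: dist = v0:12,v1:inf,v2:inf,v3:0,v4:inf,v5:27,v6:inf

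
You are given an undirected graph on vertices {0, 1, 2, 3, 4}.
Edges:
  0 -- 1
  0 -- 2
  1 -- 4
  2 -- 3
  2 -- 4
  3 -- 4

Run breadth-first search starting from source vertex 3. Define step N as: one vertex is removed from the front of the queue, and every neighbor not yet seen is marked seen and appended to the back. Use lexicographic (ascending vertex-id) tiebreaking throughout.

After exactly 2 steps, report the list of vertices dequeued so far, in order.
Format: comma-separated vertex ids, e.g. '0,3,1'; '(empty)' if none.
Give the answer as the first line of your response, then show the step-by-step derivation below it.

3,2

step 1: dequeue 3; queue=[2,4]; order=3
step 2: dequeue 2; queue=[4,0]; order=3,2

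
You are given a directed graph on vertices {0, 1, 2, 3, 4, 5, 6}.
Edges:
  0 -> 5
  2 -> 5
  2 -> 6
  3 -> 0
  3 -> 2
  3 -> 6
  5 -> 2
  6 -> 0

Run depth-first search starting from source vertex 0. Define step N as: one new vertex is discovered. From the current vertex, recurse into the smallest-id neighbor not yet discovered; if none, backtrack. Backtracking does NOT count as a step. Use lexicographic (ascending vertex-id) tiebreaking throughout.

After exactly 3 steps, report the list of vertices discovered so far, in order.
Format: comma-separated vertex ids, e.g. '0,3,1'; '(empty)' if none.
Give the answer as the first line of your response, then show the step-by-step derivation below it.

0,5,2

step 1: discover 0; path=0; order=0
step 2: discover 5; path=0>5; order=0,5
step 3: discover 2; path=0>5>2; order=0,5,2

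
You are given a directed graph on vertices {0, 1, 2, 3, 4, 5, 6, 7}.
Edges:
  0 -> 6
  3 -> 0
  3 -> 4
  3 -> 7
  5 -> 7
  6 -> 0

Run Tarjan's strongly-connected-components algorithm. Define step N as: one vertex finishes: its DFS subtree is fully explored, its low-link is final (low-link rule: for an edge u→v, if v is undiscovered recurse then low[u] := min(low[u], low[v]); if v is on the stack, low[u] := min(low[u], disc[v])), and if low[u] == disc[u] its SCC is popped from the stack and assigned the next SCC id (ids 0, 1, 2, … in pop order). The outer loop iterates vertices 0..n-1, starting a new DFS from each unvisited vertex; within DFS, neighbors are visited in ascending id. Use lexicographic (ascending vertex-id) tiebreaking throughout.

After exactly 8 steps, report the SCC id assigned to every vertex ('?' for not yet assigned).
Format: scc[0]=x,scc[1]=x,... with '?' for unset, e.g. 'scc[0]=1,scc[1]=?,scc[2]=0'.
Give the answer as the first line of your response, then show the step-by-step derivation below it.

scc[0]=0,scc[1]=1,scc[2]=2,scc[3]=5,scc[4]=3,scc[5]=6,scc[6]=0,scc[7]=4

step 1: low=(low[0]=0,low[1]=?,low[2]=?,low[3]=?,low[4]=?,low[5]=?,low[6]=0,low[7]=?); scc=(scc[0]=?,scc[1]=?,scc[2]=?,scc[3]=?,scc[4]=?,scc[5]=?,scc[6]=?,scc[7]=?)
step 2: low=(low[0]=0,low[1]=?,low[2]=?,low[3]=?,low[4]=?,low[5]=?,low[6]=0,low[7]=?); scc=(scc[0]=0,scc[1]=?,scc[2]=?,scc[3]=?,scc[4]=?,scc[5]=?,scc[6]=0,scc[7]=?)
step 3: low=(low[0]=0,low[1]=2,low[2]=?,low[3]=?,low[4]=?,low[5]=?,low[6]=0,low[7]=?); scc=(scc[0]=0,scc[1]=1,scc[2]=?,scc[3]=?,scc[4]=?,scc[5]=?,scc[6]=0,scc[7]=?)
step 4: low=(low[0]=0,low[1]=2,low[2]=3,low[3]=?,low[4]=?,low[5]=?,low[6]=0,low[7]=?); scc=(scc[0]=0,scc[1]=1,scc[2]=2,scc[3]=?,scc[4]=?,scc[5]=?,scc[6]=0,scc[7]=?)
step 5: low=(low[0]=0,low[1]=2,low[2]=3,low[3]=4,low[4]=5,low[5]=?,low[6]=0,low[7]=?); scc=(scc[0]=0,scc[1]=1,scc[2]=2,scc[3]=?,scc[4]=3,scc[5]=?,scc[6]=0,scc[7]=?)
step 6: low=(low[0]=0,low[1]=2,low[2]=3,low[3]=4,low[4]=5,low[5]=?,low[6]=0,low[7]=6); scc=(scc[0]=0,scc[1]=1,scc[2]=2,scc[3]=?,scc[4]=3,scc[5]=?,scc[6]=0,scc[7]=4)
step 7: low=(low[0]=0,low[1]=2,low[2]=3,low[3]=4,low[4]=5,low[5]=?,low[6]=0,low[7]=6); scc=(scc[0]=0,scc[1]=1,scc[2]=2,scc[3]=5,scc[4]=3,scc[5]=?,scc[6]=0,scc[7]=4)
step 8: low=(low[0]=0,low[1]=2,low[2]=3,low[3]=4,low[4]=5,low[5]=7,low[6]=0,low[7]=6); scc=(scc[0]=0,scc[1]=1,scc[2]=2,scc[3]=5,scc[4]=3,scc[5]=6,scc[6]=0,scc[7]=4)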